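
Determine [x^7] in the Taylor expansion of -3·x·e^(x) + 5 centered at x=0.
Expand to order 7: -3·x·e^(x) + 5 = -x^7/240 - x^6/40 - x^5/8 - x^4/2 - 3·x^3/2 - 3·x^2 - 3·x + 5 + O(x^8).
The coefficient of x^7 is -1/240.

Final answer: -1/240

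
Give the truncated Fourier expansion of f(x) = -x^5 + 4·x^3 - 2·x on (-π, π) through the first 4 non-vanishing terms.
(-292 - 2·π^4 + 48·π^2)·sin(x) + (-9·π^2 + 31/2 + π^4)·sin(2·x) + (-2·π^4/3 - 332/81 + 112·π^2/27)·sin(3·x) + (-21·π^2/8 + 127/64 + π^4/2)·sin(4·x)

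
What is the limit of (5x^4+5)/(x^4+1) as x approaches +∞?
This is an ∞/∞ indeterminate form as x → +∞.
Divide numerator and denominator by x^4 and let the lower-order terms vanish; the leading terms give 5/1 = 5.
Limit = 5.

Final answer: 5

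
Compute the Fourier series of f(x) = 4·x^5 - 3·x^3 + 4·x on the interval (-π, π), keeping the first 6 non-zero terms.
(-166·π^2 + 8·π^4 + 1004)·sin(x) + (-4·π^4 - 77/2 + 23·π^2)·sin(2·x) + (-214·π^2/27 + 644/81 + 8·π^4/3)·sin(3·x) + (-2·π^4 - 7/2 + 4·π^2)·sin(4·x) + (-62·π^2/25 + 1372/625 + 8·π^4/5)·sin(5·x) + (-4·π^4/3 - 263/162 + 47·π^2/27)·sin(6·x)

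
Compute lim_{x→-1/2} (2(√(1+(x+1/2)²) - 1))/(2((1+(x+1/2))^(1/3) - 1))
Both numerator and denominator → 0 as x → -1/2; this is a 0/0 indeterminate form.
Expand each to leading order near x = -1/2: numerator ~ (x + 1/2)^2, denominator ~ 2·(x + 1/2)/3.
The limit of the ratio is 0.

Final answer: 0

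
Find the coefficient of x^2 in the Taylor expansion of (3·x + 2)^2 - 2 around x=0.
Expand to order 2: (3·x + 2)^2 - 2 = 9·x^2 + 12·x + 2 + O(x^3).
The coefficient of x^2 is 9.

Final answer: 9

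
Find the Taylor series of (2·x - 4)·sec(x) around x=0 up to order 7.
61·x^7/360 - 61·x^6/180 + 5·x^5/12 - 5·x^4/6 + x^3 - 2·x^2 + 2·x - 4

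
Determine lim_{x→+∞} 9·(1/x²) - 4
Evaluate the dominant behaviour as x → +∞; each term tends to a finite value or vanishes.
Limit = -4.

Final answer: -4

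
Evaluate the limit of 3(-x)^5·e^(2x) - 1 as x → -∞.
The product is a 0·∞ indeterminate form at x → -∞.
Rewrite the product as 3(-x)^5 / e^(-2x) (an ∞/∞ form) and apply L'Hôpital, or use the standard hierarchy e^(2|x|) ≫ |(-x)^5| as x → -∞.
The indeterminate product → 0, so the limit = -1.

Final answer: -1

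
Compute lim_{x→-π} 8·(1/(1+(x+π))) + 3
Direct substitution at x = -π gives 11.

Final answer: 11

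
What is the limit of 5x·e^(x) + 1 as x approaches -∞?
The product is a 0·∞ indeterminate form at x → -∞.
Rewrite the product as 5x / e^(-x) (an ∞/∞ form) and apply L'Hôpital, or use the standard hierarchy e^(|x|) ≫ |x| as x → -∞.
The indeterminate product → 0, so the limit = 1.

Final answer: 1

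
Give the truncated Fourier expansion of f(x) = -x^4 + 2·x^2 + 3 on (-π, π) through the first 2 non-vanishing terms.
(-56 + 8·π^2)·cos(x) - π^4/5 + 3 + 2·π^2/3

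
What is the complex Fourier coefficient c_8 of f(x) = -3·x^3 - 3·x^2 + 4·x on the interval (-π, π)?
Compute the real Fourier coefficients first: a_8 = -3/16, b_8 = -137/128 + 3·π^2/4.
Then c_8 = (a_8 − i·b_8)/2 = -3/32 - 3·i·π^2/8 + 137·i/256.

Final answer: -3/32 - 3·i·π^2/8 + 137·i/256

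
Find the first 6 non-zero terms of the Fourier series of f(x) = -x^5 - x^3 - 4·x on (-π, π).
(-236 - 2·π^4 + 38·π^2)·sin(x) + (-4·π^2 + 10 + π^4)·sin(2·x) + (-2·π^4/3 - 260/81 + 22·π^2/27)·sin(3·x) + (-π^2/8 + 131/64 + π^4/2)·sin(4·x) + (-2·π^4/5 - 988/625 - 2·π^2/25)·sin(5·x) + (106/81 + 4·π^2/27 + π^4/3)·sin(6·x)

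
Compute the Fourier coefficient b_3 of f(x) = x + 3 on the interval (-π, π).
b_3 = (1/π) ∫_{-π}^{π} f(x)·sin(3x) dx.
Evaluate the integral (use parity and integration by parts as needed): b_3 = 2/3.

Final answer: 2/3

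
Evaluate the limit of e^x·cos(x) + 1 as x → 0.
Direct substitution at x = 0 gives 2.

Final answer: 2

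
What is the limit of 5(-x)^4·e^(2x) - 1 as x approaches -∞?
The product is a 0·∞ indeterminate form at x → -∞.
Rewrite the product as 5(-x)^4 / e^(-2x) (an ∞/∞ form) and apply L'Hôpital, or use the standard hierarchy e^(2|x|) ≫ |(-x)^4| as x → -∞.
The indeterminate product → 0, so the limit = -1.

Final answer: -1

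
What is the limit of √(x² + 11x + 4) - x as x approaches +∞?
As x → +∞: multiply by the conjugate to get (11x+4)/(√(x²+11x+4)+x); the denominator ~ 2x, so the limit is 11/2.
Limit = 11/2.

Final answer: 11/2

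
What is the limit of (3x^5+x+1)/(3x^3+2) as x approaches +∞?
This is an ∞/∞ indeterminate form as x → +∞.
Divide numerator and denominator by x^5 and let the lower-order terms vanish; the numerator's degree 5 exceeds the denominator's degree 3, so the quotient diverges.
Limit = ∞.

Final answer: ∞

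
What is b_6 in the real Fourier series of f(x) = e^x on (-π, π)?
b_6 = (1/π) ∫_{-π}^{π} f(x)·sin(6x) dx.
Evaluate the integral (use parity and integration by parts as needed): b_6 = (6 - 6·e^(2·π))·e^(-π)/(37·π).

Final answer: (6 - 6·e^(2·π))·e^(-π)/(37·π)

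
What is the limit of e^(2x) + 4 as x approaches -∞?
Evaluate the dominant behaviour as x → -∞; each term tends to a finite value or vanishes.
Limit = 4.

Final answer: 4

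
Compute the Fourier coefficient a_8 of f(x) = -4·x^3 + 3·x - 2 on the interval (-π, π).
a_8 = (1/π) ∫_{-π}^{π} f(x)·cos(8x) dx.
Evaluate the integral (use parity and integration by parts as needed): a_8 = 0.

Final answer: 0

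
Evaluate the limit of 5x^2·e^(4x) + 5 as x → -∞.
The product is a 0·∞ indeterminate form at x → -∞.
Rewrite the product as 5x^2 / e^(-4x) (an ∞/∞ form) and apply L'Hôpital, or use the standard hierarchy e^(4|x|) ≫ |x^2| as x → -∞.
The indeterminate product → 0, so the limit = 5.

Final answer: 5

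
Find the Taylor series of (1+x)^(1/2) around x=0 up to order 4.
-5·x^4/128 + x^3/16 - x^2/8 + x/2 + 1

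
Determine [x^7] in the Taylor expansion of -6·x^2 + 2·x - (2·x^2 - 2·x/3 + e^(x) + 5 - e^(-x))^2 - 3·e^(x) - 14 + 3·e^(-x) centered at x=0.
Expand to order 7: -6·x^2 + 2·x - (2·x^2 - 2·x/3 + e^(x) + 5 - e^(-x))^2 - 3·e^(x) - 14 + 3·e^(-x) = -181·x^7/2520 - 7·x^6/45 - 31·x^5/20 - 44·x^4/9 - 29·x^3/3 - 250·x^2/9 - 52·x/3 - 39 + O(x^8).
The coefficient of x^7 is -181/2520.

Final answer: -181/2520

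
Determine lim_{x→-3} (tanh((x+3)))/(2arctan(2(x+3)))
Both numerator and denominator → 0 as x → -3; this is a 0/0 indeterminate form.
Expand each to leading order near x = -3: numerator ~ (x + 3), denominator ~ 4·(x + 3).
The limit of the ratio is 1/4.

Final answer: 1/4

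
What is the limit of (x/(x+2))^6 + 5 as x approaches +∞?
As x → +∞: x/(x+2) = 1/(1 + 2/x) → 1, and the 6th power of a limit-1 base also → 1; with the additive constant, 1 + 5 = 6.
Limit = 6.

Final answer: 6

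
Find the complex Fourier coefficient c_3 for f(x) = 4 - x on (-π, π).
Compute the real Fourier coefficients first: a_3 = 0, b_3 = -2/3.
Then c_3 = (a_3 − i·b_3)/2 = i/3.

Final answer: i/3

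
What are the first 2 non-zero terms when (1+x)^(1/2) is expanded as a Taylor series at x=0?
x/2 + 1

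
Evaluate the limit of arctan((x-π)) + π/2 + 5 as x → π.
Direct substitution at x = π gives π/2 + 5.

Final answer: π/2 + 5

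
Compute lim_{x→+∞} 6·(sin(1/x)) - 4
Evaluate the dominant behaviour as x → +∞; each term tends to a finite value or vanishes.
Limit = -4.

Final answer: -4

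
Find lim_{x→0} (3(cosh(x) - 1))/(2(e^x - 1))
Both numerator and denominator → 0 as x → 0; this is a 0/0 indeterminate form.
Expand each to leading order near x = 0: numerator ~ 3·x^2/2, denominator ~ 2·x.
The limit of the ratio is 0.

Final answer: 0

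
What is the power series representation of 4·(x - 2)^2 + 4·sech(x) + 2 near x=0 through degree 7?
-61·x^6/180 + 5·x^4/6 + 2·x^2 - 16·x + 22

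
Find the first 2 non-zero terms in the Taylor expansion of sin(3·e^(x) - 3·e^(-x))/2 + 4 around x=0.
3·x + 4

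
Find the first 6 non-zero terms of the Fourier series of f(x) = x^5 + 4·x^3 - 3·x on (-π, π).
(-32·π^2 + 186 + 2·π^4)·sin(x) + (-π^4 + 3/2 + π^2)·sin(2·x) + (-226/81 + 32·π^2/27 + 2·π^4/3)·sin(3·x) + (-π^4/2 - 11·π^2/8 + 129/64)·sin(4·x) + (-942/625 + 32·π^2/25 + 2·π^4/5)·sin(5·x) + (-π^4/3 - 31·π^2/27 + 193/162)·sin(6·x)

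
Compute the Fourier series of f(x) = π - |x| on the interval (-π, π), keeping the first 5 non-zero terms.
4·cos(x)/π + 4·cos(3·x)/(9·π) + 4·cos(5·x)/(25·π) + 4·cos(7·x)/(49·π) + π/2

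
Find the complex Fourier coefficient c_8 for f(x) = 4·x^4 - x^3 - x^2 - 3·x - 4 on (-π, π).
Compute the real Fourier coefficients first: a_8 = -7/64 + π^2/2, b_8 = 93/128 + π^2/4.
Then c_8 = (a_8 − i·b_8)/2 = -7/128 + π^2/4 - i·π^2/8 - 93·i/256.

Final answer: -7/128 + π^2/4 - i·π^2/8 - 93·i/256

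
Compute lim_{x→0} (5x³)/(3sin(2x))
Both numerator and denominator → 0 as x → 0; this is a 0/0 indeterminate form.
Expand each to leading order near x = 0: numerator ~ 5·x^3, denominator ~ 6·x.
The limit of the ratio is 0.

Final answer: 0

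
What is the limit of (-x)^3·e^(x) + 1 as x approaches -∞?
The product is a 0·∞ indeterminate form at x → -∞.
Rewrite the product as (-x)^3 / e^(-x) (an ∞/∞ form) and apply L'Hôpital, or use the standard hierarchy e^(|x|) ≫ |(-x)^3| as x → -∞.
The indeterminate product → 0, so the limit = 1.

Final answer: 1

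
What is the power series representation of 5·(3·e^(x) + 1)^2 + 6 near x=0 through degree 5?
49·x^5/4 + 125·x^4/4 + 65·x^3 + 105·x^2 + 120·x + 86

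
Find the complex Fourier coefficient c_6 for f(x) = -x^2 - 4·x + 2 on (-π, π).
Compute the real Fourier coefficients first: a_6 = -1/9, b_6 = 4/3.
Then c_6 = (a_6 − i·b_6)/2 = -1/18 - 2·i/3.

Final answer: -1/18 - 2·i/3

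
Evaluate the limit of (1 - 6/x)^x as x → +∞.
As x → +∞: this is the defining limit (1 - 6/x)^x → e^(-6).
Limit = e^(-6).

Final answer: e^(-6)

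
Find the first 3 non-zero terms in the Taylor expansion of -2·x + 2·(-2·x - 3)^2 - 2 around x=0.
8·x^2 + 22·x + 16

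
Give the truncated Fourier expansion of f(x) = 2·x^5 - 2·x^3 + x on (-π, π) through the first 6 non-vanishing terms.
(-84·π^2 + 4·π^4 + 506)·sin(x) + (-2·π^4 - 19 + 12·π^2)·sin(2·x) + (-116·π^2/27 + 286/81 + 4·π^4/3)·sin(3·x) + (-π^4 - 43/32 + 9·π^2/4)·sin(4·x) + (-36·π^2/25 + 466/625 + 4·π^4/5)·sin(5·x) + (-2·π^4/3 - 41/81 + 28·π^2/27)·sin(6·x)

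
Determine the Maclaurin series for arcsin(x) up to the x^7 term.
5·x^7/112 + 3·x^5/40 + x^3/6 + x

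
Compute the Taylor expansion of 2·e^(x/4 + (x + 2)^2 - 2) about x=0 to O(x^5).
142081·x^4·e^(2)/3072 + 6545·x^3·e^(2)/192 + 321·x^2·e^(2)/16 + 17·x·e^(2)/2 + 2·e^(2)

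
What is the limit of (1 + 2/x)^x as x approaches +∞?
As x → +∞: this is the defining limit (1 + 2/x)^x → e^2.
Limit = e^(2).

Final answer: e^(2)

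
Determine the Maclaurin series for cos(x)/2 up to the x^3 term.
1/2 - x^2/4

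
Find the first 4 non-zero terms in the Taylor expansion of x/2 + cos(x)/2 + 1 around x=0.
x^4/48 - x^2/4 + x/2 + 3/2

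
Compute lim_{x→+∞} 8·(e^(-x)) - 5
Evaluate the dominant behaviour as x → +∞; each term tends to a finite value or vanishes.
Limit = -5.

Final answer: -5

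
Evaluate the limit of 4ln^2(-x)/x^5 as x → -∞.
This is an ∞/∞ indeterminate form as x → -∞.
Compare growth rates of the dominant terms (exponentials ≫ polynomials ≫ logarithms), or apply L'Hôpital's rule; the quotient → 0.
Limit = 0.

Final answer: 0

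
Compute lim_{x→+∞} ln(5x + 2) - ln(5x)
This is an ∞ − ∞ indeterminate form.
Combine the logarithms: ln(5x+2) − ln(5x) = ln((5x+2)/(5x)) = ln(1 + 2/(5x)) → ln(1) = 0.
Limit = 0.

Final answer: 0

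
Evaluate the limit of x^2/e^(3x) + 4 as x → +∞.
The quotient is an ∞/∞ indeterminate form as x → +∞.
The exponential denominator e^(3x) dominates the polynomial numerator (e^x ≫ x^2 as x → ∞), so the quotient → 0.
Adding the constant: 0 + 4 = 4. Limit = 4.

Final answer: 4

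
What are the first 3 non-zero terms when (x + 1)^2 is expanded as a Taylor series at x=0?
x^2 + 2·x + 1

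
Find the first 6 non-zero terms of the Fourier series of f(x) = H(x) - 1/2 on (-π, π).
2·sin(x)/π + 2·sin(3·x)/(3·π) + 2·sin(5·x)/(5·π) + 2·sin(7·x)/(7·π) + 2·sin(9·x)/(9·π) + 2·sin(11·x)/(11·π)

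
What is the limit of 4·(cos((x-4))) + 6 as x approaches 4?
Direct substitution at x = 4 gives 10.

Final answer: 10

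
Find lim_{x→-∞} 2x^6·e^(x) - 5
The product is a 0·∞ indeterminate form at x → -∞.
Rewrite the product as 2x^6 / e^(-x) (an ∞/∞ form) and apply L'Hôpital, or use the standard hierarchy e^(|x|) ≫ |x^6| as x → -∞.
The indeterminate product → 0, so the limit = -5.

Final answer: -5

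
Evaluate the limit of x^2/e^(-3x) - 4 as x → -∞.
The quotient is an ∞/∞ indeterminate form as x → -∞.
Compare growth rates of the dominant terms (exponentials ≫ polynomials ≫ logarithms), or apply L'Hôpital's rule; the quotient → 0.
Adding the constant: 0 - 4 = -4. Limit = -4.

Final answer: -4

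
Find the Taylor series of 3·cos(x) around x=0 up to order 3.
3 - 3·x^2/2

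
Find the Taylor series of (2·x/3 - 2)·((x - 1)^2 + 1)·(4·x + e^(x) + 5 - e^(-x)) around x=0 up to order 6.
14·x^6/45 - 53·x^5/45 + 52·x^4/9 - 18·x^3 + 46·x^2/3 + 8·x/3 - 20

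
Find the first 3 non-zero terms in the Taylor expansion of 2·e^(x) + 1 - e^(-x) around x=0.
x^2/2 + 3·x + 2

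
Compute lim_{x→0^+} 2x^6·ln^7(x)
This is a 0·∞ indeterminate form at x → 0⁺.
Rewrite the product as 2·ln^7(x) / x^(-6) and apply L'Hôpital, or use the standard hierarchy x^(-6) ≫ |ln x|^7 as x → 0⁺.
The indeterminate product → 0, so the limit = 0.

Final answer: 0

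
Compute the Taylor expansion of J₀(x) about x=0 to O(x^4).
1 - x^2/4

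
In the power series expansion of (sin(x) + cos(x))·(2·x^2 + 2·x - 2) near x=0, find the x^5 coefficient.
Expand to order 5: (sin(x) + cos(x))·(2·x^2 + 2·x - 2) = -4·x^5/15 - 17·x^4/12 + 4·x^3/3 + 5·x^2 - 2 + O(x^6).
The coefficient of x^5 is -4/15.

Final answer: -4/15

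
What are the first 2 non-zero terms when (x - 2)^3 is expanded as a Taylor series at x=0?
12·x - 8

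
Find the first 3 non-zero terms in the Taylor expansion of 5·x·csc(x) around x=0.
7·x^4/72 + 5·x^2/6 + 5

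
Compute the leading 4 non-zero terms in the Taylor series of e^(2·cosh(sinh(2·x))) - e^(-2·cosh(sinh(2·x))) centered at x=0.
x^6·(-424·e^(-2)/45 + 1976·e^(2)/45) + x^4·(-4·e^(-2)/3 + 44·e^(2)/3) + x^2·(4·e^(-2) + 4·e^(2)) - e^(-2) + e^(2)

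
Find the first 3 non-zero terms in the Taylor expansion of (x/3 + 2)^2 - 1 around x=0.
x^2/9 + 4·x/3 + 3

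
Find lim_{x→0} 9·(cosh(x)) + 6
Direct substitution at x = 0 gives 15.

Final answer: 15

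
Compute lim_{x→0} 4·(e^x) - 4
Direct substitution at x = 0 gives 0.

Final answer: 0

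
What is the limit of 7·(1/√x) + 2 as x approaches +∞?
Evaluate the dominant behaviour as x → +∞; each term tends to a finite value or vanishes.
Limit = 2.

Final answer: 2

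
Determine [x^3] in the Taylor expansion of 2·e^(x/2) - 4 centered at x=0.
Expand to order 3: 2·e^(x/2) - 4 = x^3/24 + x^2/4 + x - 2 + O(x^4).
The coefficient of x^3 is 1/24.

Final answer: 1/24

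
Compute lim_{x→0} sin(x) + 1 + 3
Direct substitution at x = 0 gives 4.

Final answer: 4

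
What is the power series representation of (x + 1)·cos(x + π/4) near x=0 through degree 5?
√(2)·x^5/60 + 5·√(2)·x^4/48 - √(2)·x^3/6 - 3·√(2)·x^2/4 + √(2)/2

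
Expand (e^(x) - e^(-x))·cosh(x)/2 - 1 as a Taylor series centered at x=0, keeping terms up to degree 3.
2·x^3/3 + x - 1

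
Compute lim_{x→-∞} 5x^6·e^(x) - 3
The product is a 0·∞ indeterminate form at x → -∞.
Rewrite the product as 5x^6 / e^(-x) (an ∞/∞ form) and apply L'Hôpital, or use the standard hierarchy e^(|x|) ≫ |x^6| as x → -∞.
The indeterminate product → 0, so the limit = -3.

Final answer: -3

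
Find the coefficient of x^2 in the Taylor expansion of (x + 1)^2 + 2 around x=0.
Expand to order 2: (x + 1)^2 + 2 = x^2 + 2·x + 3 + O(x^3).
The coefficient of x^2 is 1.

Final answer: 1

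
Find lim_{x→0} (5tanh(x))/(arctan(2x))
Both numerator and denominator → 0 as x → 0; this is a 0/0 indeterminate form.
Expand each to leading order near x = 0: numerator ~ 5·x, denominator ~ 2·x.
The limit of the ratio is 5/2.

Final answer: 5/2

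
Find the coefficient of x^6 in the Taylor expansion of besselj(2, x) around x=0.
Expand to order 6: besselj(2, x) = x^6/3072 - x^4/96 + x^2/8 + O(x^7).
The coefficient of x^6 is 1/3072.

Final answer: 1/3072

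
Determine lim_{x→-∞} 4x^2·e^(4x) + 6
The product is a 0·∞ indeterminate form at x → -∞.
Rewrite the product as 4x^2 / e^(-4x) (an ∞/∞ form) and apply L'Hôpital, or use the standard hierarchy e^(4|x|) ≫ |x^2| as x → -∞.
The indeterminate product → 0, so the limit = 6.

Final answer: 6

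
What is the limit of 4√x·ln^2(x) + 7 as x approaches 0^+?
The product is a 0·∞ indeterminate form at x → 0⁺.
Rewrite the product as 4·ln^2(x) / x^(-1/2) and apply L'Hôpital, or use the standard hierarchy x^(-1/2) ≫ |ln x|^2 as x → 0⁺.
The indeterminate product → 0, so the limit = 7.

Final answer: 7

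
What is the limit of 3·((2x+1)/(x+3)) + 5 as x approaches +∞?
Evaluate the dominant behaviour as x → +∞; each term tends to a finite value or vanishes.
Limit = 11.

Final answer: 11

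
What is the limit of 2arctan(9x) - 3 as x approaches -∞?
Evaluate the dominant behaviour as x → -∞; each term tends to a finite value or vanishes.
Limit = -π - 3.

Final answer: -π - 3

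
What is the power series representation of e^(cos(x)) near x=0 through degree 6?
-31·e·x^6/720 + e·x^4/6 - e·x^2/2 + e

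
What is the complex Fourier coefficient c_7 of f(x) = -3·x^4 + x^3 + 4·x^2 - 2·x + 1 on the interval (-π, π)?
Compute the real Fourier coefficients first: a_7 = -928/2401 + 24·π^2/49, b_7 = -208/343 + 2·π^2/7.
Then c_7 = (a_7 − i·b_7)/2 = -464/2401 + 12·π^2/49 - i·π^2/7 + 104·i/343.

Final answer: -464/2401 + 12·π^2/49 - i·π^2/7 + 104·i/343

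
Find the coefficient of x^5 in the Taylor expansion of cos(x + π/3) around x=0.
Expand to order 5: cos(x + π/3) = -√(3)·x^5/240 + x^4/48 + √(3)·x^3/12 - x^2/4 - √(3)·x/2 + 1/2 + O(x^6).
The coefficient of x^5 is -√(3)/240.

Final answer: -√(3)/240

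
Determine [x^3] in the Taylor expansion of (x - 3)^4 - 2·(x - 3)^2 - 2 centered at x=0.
Expand to order 3: (x - 3)^4 - 2·(x - 3)^2 - 2 = -12·x^3 + 52·x^2 - 96·x + 61 + O(x^4).
The coefficient of x^3 is -12.

Final answer: -12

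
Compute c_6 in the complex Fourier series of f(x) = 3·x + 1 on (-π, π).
Compute the real Fourier coefficients first: a_6 = 0, b_6 = -1.
Then c_6 = (a_6 − i·b_6)/2 = i/2.

Final answer: i/2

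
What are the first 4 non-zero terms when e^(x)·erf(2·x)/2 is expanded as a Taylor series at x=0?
-7·x^4/(3·√(π)) - 5·x^3/(3·√(π)) + 2·x^2/√(π) + 2·x/√(π)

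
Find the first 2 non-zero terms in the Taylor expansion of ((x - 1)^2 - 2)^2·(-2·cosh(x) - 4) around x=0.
-24·x - 6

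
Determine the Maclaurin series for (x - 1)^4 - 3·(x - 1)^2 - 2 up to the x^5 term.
x^4 - 4·x^3 + 3·x^2 + 2·x - 4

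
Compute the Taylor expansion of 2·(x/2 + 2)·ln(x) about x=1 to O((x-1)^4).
5·(x - 1) - 3·(x - 1)^2/2 + 7·(x - 1)^3/6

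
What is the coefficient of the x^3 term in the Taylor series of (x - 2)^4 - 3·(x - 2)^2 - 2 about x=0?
Expand to order 3: (x - 2)^4 - 3·(x - 2)^2 - 2 = -8·x^3 + 21·x^2 - 20·x + 2 + O(x^4).
The coefficient of x^3 is -8.

Final answer: -8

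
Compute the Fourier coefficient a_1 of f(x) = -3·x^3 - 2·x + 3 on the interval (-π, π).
a_1 = (1/π) ∫_{-π}^{π} f(x)·cos(1x) dx.
Evaluate the integral (use parity and integration by parts as needed): a_1 = 0.

Final answer: 0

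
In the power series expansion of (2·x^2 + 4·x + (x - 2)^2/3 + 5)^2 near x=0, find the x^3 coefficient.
Expand to order 3: (2·x^2 + 4·x + (x - 2)^2/3 + 5)^2 = 112·x^3/9 + 110·x^2/3 + 304·x/9 + 361/9 + O(x^4).
The coefficient of x^3 is 112/9.

Final answer: 112/9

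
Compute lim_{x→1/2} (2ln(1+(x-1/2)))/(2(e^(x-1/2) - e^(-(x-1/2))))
Both numerator and denominator → 0 as x → 1/2; this is a 0/0 indeterminate form.
Expand each to leading order near x = 1/2: numerator ~ 2·(x - 1/2), denominator ~ 4·(x - 1/2).
The limit of the ratio is 1/2.

Final answer: 1/2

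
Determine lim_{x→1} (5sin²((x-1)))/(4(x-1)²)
Both numerator and denominator → 0 as x → 1; this is a 0/0 indeterminate form.
Expand each to leading order near x = 1: numerator ~ 5·(x - 1)^2, denominator ~ 4·(x - 1)^2.
The limit of the ratio is 5/4.

Final answer: 5/4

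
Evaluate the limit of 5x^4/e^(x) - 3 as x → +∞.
The quotient is an ∞/∞ indeterminate form as x → +∞.
The exponential denominator e^(x) dominates the polynomial numerator (e^x ≫ x^4 as x → ∞), so the quotient → 0.
Adding the constant: 0 - 3 = -3. Limit = -3.

Final answer: -3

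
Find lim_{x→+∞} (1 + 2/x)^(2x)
As x → +∞: write (1 + 2/x)^(2x) = ((1 + 2/x)^x)^2 → (e^2)^2 = e^4.
Limit = e^(4).

Final answer: e^(4)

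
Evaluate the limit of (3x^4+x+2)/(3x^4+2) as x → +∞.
This is an ∞/∞ indeterminate form as x → +∞.
Divide numerator and denominator by x^4 and let the lower-order terms vanish; the leading terms give 3/3 = 1.
Limit = 1.

Final answer: 1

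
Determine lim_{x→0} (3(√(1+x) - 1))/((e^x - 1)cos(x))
Both numerator and denominator → 0 as x → 0; this is a 0/0 indeterminate form.
Expand each to leading order near x = 0: numerator ~ 3·x/2, denominator ~ x.
The limit of the ratio is 3/2.

Final answer: 3/2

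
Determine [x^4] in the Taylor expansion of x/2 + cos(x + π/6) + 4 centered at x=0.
Expand to order 4: x/2 + cos(x + π/6) + 4 = √(3)·x^4/48 + x^3/12 - √(3)·x^2/4 + √(3)/2 + 4 + O(x^5).
The coefficient of x^4 is √(3)/48.

Final answer: √(3)/48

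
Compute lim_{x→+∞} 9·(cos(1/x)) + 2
Evaluate the dominant behaviour as x → +∞; each term tends to a finite value or vanishes.
Limit = 11.

Final answer: 11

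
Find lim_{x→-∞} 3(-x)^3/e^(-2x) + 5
The quotient is an ∞/∞ indeterminate form as x → -∞.
Compare growth rates of the dominant terms (exponentials ≫ polynomials ≫ logarithms), or apply L'Hôpital's rule; the quotient → 0.
Adding the constant: 0 + 5 = 5. Limit = 5.

Final answer: 5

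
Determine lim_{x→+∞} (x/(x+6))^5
As x → +∞: x/(x+6) = 1/(1 + 6/x) → 1, and the 5th power of a limit-1 base also → 1.
Limit = 1.

Final answer: 1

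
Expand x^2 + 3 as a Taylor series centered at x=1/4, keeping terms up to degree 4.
49/16 + (x - 1/4)/2 + (x - 1/4)^2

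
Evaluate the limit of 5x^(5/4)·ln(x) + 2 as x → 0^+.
The product is a 0·∞ indeterminate form at x → 0⁺.
Rewrite the product as 5·ln(x) / x^(-5/4) and apply L'Hôpital, or use the standard hierarchy x^(-5/4) ≫ |ln x| as x → 0⁺.
The indeterminate product → 0, so the limit = 2.

Final answer: 2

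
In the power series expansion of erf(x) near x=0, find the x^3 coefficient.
Expand to order 3: erf(x) = -2·x^3/(3·√(π)) + 2·x/√(π) + O(x^4).
The coefficient of x^3 is -2/(3·√(π)).

Final answer: -2/(3·√(π))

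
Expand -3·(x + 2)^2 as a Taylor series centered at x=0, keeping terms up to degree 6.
-3·x^2 - 12·x - 12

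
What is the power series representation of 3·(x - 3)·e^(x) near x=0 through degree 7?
x^7/420 + x^6/80 + x^5/20 + x^4/8 - 3·x^2/2 - 6·x - 9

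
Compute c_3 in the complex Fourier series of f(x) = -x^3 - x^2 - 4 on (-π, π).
Compute the real Fourier coefficients first: a_3 = 4/9, b_3 = 4/9 - 2·π^2/3.
Then c_3 = (a_3 − i·b_3)/2 = 2/9 - 2·i/9 + i·π^2/3.

Final answer: 2/9 - 2·i/9 + i·π^2/3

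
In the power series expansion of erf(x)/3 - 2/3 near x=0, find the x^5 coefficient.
Expand to order 5: erf(x)/3 - 2/3 = x^5/(15·√(π)) - 2·x^3/(9·√(π)) + 2·x/(3·√(π)) - 2/3 + O(x^6).
The coefficient of x^5 is 1/(15·√(π)).

Final answer: 1/(15·√(π))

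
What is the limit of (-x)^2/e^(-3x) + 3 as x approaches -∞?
The quotient is an ∞/∞ indeterminate form as x → -∞.
Compare growth rates of the dominant terms (exponentials ≫ polynomials ≫ logarithms), or apply L'Hôpital's rule; the quotient → 0.
Adding the constant: 0 + 3 = 3. Limit = 3.

Final answer: 3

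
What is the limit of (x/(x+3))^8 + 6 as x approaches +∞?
As x → +∞: x/(x+3) = 1/(1 + 3/x) → 1, and the 8th power of a limit-1 base also → 1; with the additive constant, 1 + 6 = 7.
Limit = 7.

Final answer: 7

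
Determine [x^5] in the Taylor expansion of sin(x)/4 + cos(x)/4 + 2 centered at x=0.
Expand to order 5: sin(x)/4 + cos(x)/4 + 2 = x^5/480 + x^4/96 - x^3/24 - x^2/8 + x/4 + 9/4 + O(x^6).
The coefficient of x^5 is 1/480.

Final answer: 1/480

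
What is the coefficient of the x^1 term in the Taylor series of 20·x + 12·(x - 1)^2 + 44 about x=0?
Expand to order 1: 20·x + 12·(x - 1)^2 + 44 = 56 - 4·x + O(x^2).
The coefficient of x^1 is -4.

Final answer: -4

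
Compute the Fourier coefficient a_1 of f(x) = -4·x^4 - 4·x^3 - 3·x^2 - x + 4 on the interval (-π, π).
a_1 = (1/π) ∫_{-π}^{π} f(x)·cos(1x) dx.
Evaluate the integral (use parity and integration by parts as needed): a_1 = -180 + 32·π^2.

Final answer: -180 + 32·π^2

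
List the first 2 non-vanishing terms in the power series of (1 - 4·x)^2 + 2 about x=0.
3 - 8·x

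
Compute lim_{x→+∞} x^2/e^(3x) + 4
The quotient is an ∞/∞ indeterminate form as x → +∞.
The exponential denominator e^(3x) dominates the polynomial numerator (e^x ≫ x^2 as x → ∞), so the quotient → 0.
Adding the constant: 0 + 4 = 4. Limit = 4.

Final answer: 4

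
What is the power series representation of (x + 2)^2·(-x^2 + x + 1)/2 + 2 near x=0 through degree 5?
-x^4/2 - 3·x^3/2 + x^2/2 + 4·x + 4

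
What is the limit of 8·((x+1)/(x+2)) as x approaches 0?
Direct substitution at x = 0 gives 4.

Final answer: 4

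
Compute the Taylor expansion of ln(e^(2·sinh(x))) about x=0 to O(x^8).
x^7/2520 + x^5/60 + x^3/3 + 2·x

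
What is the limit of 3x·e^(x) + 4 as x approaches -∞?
The product is a 0·∞ indeterminate form at x → -∞.
Rewrite the product as 3x / e^(-x) (an ∞/∞ form) and apply L'Hôpital, or use the standard hierarchy e^(|x|) ≫ |x| as x → -∞.
The indeterminate product → 0, so the limit = 4.

Final answer: 4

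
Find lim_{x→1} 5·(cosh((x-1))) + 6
Direct substitution at x = 1 gives 11.

Final answer: 11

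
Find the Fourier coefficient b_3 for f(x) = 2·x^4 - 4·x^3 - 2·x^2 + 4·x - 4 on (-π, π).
b_3 = (1/π) ∫_{-π}^{π} f(x)·sin(3x) dx.
Evaluate the integral (use parity and integration by parts as needed): b_3 = 40/9 - 8·π^2/3.

Final answer: 40/9 - 8·π^2/3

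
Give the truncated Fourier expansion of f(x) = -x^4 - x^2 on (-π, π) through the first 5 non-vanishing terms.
(-44 + 8·π^2)·cos(x) + (2 - 2·π^2)·cos(2·x) + (-4/27 + 8·π^2/9)·cos(3·x) + (-π^2/2 - 1/16)·cos(4·x) - π^4/5 - π^2/3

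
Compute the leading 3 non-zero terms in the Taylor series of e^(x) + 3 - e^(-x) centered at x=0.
x^3/3 + 2·x + 3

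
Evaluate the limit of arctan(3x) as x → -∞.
Evaluate the dominant behaviour as x → -∞; each term tends to a finite value or vanishes.
Limit = -π/2.

Final answer: -π/2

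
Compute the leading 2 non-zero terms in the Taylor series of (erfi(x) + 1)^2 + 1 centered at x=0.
4·x/√(π) + 2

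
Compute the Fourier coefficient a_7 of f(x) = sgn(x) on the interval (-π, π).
a_7 = (1/π) ∫_{-π}^{π} f(x)·cos(7x) dx.
Evaluate the integral (use parity and integration by parts as needed): a_7 = 0.

Final answer: 0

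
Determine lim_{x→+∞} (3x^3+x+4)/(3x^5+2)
This is an ∞/∞ indeterminate form as x → +∞.
Divide numerator and denominator by x^5 and let the lower-order terms vanish; the numerator's degree 3 is below the denominator's degree 5, so the quotient → 0.
Limit = 0.

Final answer: 0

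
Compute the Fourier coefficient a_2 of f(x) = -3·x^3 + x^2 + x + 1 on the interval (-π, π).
a_2 = (1/π) ∫_{-π}^{π} f(x)·cos(2x) dx.
Evaluate the integral (use parity and integration by parts as needed): a_2 = 1.

Final answer: 1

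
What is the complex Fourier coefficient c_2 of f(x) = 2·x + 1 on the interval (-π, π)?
Compute the real Fourier coefficients first: a_2 = 0, b_2 = -2.
Then c_2 = (a_2 − i·b_2)/2 = i.

Final answer: i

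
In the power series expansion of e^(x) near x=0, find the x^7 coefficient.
Expand to order 7: e^(x) = x^7/5040 + x^6/720 + x^5/120 + x^4/24 + x^3/6 + x^2/2 + x + 1 + O(x^8).
The coefficient of x^7 is 1/5040.

Final answer: 1/5040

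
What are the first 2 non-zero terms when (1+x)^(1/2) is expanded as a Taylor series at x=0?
x/2 + 1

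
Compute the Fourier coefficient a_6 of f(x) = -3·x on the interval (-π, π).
a_6 = (1/π) ∫_{-π}^{π} f(x)·cos(6x) dx.
Evaluate the integral (use parity and integration by parts as needed): a_6 = 0.

Final answer: 0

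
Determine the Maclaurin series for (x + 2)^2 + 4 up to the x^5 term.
x^2 + 4·x + 8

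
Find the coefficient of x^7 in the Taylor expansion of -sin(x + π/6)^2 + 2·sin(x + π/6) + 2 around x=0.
Expand to order 7: -sin(x + π/6)^2 + 2·sin(x + π/6) + 2 = 31·√(3)·x^7/5040 - 17·x^6/720 - 7·√(3)·x^5/120 + 5·x^4/24 + √(3)·x^3/6 - x^2 + √(3)·x/2 + 11/4 + O(x^8).
The coefficient of x^7 is 31·√(3)/5040.

Final answer: 31·√(3)/5040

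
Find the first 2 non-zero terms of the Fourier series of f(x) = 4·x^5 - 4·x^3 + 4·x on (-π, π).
(-168·π^2 + 8·π^4 + 1016)·sin(x) + (-4·π^4 - 40 + 24·π^2)·sin(2·x)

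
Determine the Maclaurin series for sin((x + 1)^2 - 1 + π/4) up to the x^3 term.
-5·√(2)·x^3/3 - √(2)·x^2/2 + √(2)·x + √(2)/2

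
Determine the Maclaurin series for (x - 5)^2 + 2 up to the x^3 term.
x^2 - 10·x + 27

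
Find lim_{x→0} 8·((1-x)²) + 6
Direct substitution at x = 0 gives 14.

Final answer: 14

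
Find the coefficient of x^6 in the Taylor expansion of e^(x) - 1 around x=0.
Expand to order 6: e^(x) - 1 = x^6/720 + x^5/120 + x^4/24 + x^3/6 + x^2/2 + x + O(x^7).
The coefficient of x^6 is 1/720.

Final answer: 1/720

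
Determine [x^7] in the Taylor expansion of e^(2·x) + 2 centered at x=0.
Expand to order 7: e^(2·x) + 2 = 8·x^7/315 + 4·x^6/45 + 4·x^5/15 + 2·x^4/3 + 4·x^3/3 + 2·x^2 + 2·x + 3 + O(x^8).
The coefficient of x^7 is 8/315.

Final answer: 8/315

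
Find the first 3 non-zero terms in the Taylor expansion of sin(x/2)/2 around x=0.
x^5/7680 - x^3/96 + x/4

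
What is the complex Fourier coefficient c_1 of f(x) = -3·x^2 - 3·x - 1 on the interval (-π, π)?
Compute the real Fourier coefficients first: a_1 = 12, b_1 = -6.
Then c_1 = (a_1 − i·b_1)/2 = 6 + 3·i.

Final answer: 6 + 3·i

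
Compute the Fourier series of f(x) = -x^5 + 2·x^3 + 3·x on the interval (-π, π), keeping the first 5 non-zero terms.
(-258 - 2·π^4 + 44·π^2)·sin(x) + (-7·π^2 + 15/2 + π^4)·sin(2·x) + (-2·π^4/3 + 10/81 + 76·π^2/27)·sin(3·x) + (-13·π^2/8 - 57/64 + π^4/2)·sin(4·x) + (-2·π^4/5 + 582/625 + 28·π^2/25)·sin(5·x)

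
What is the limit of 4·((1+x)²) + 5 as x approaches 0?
Direct substitution at x = 0 gives 9.

Final answer: 9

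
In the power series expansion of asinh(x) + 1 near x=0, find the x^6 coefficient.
Expand to order 6: asinh(x) + 1 = 3·x^5/40 - x^3/6 + x + 1 + O(x^7).
The coefficient of x^6 is 0.

Final answer: 0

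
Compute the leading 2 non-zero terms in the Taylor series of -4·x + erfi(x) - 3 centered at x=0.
x·(-4 + 2/√(π)) - 3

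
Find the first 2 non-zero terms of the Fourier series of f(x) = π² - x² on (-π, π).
4·cos(x) + 2·π^2/3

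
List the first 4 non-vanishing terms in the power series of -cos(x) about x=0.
x^6/720 - x^4/24 + x^2/2 - 1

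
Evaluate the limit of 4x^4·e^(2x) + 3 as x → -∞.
The product is a 0·∞ indeterminate form at x → -∞.
Rewrite the product as 4x^4 / e^(-2x) (an ∞/∞ form) and apply L'Hôpital, or use the standard hierarchy e^(2|x|) ≫ |x^4| as x → -∞.
The indeterminate product → 0, so the limit = 3.

Final answer: 3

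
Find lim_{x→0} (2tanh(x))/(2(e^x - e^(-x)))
Both numerator and denominator → 0 as x → 0; this is a 0/0 indeterminate form.
Expand each to leading order near x = 0: numerator ~ 2·x, denominator ~ 4·x.
The limit of the ratio is 1/2.

Final answer: 1/2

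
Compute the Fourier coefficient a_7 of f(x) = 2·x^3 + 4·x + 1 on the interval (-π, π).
a_7 = (1/π) ∫_{-π}^{π} f(x)·cos(7x) dx.
Evaluate the integral (use parity and integration by parts as needed): a_7 = 0.

Final answer: 0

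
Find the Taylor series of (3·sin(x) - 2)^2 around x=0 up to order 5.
-x^5/10 - 3·x^4 + 2·x^3 + 9·x^2 - 12·x + 4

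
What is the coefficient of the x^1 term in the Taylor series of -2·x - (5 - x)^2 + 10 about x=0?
Expand to order 1: -2·x - (5 - x)^2 + 10 = 8·x - 15 + O(x^2).
The coefficient of x^1 is 8.

Final answer: 8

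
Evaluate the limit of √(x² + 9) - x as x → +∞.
This is an ∞ − ∞ indeterminate form.
Multiply and divide by the conjugate √(x²+9) + x; the x² terms cancel, leaving 9/(√(x²+9)+x) → 0.
Limit = 0.

Final answer: 0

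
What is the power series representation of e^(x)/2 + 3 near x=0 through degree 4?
x^4/48 + x^3/12 + x^2/4 + x/2 + 7/2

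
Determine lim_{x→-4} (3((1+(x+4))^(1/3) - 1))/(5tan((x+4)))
Both numerator and denominator → 0 as x → -4; this is a 0/0 indeterminate form.
Expand each to leading order near x = -4: numerator ~ (x + 4), denominator ~ 5·(x + 4).
The limit of the ratio is 1/5.

Final answer: 1/5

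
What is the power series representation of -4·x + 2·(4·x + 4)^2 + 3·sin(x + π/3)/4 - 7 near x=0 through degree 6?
-√(3)·x^6/1920 + x^5/320 + √(3)·x^4/64 - x^3/16 + x^2·(32 - 3·√(3)/16) + 483·x/8 + 3·√(3)/8 + 25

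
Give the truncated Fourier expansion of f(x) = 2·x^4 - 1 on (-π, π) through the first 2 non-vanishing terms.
(96 - 16·π^2)·cos(x) - 1 + 2·π^4/5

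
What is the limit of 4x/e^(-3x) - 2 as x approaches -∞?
The quotient is an ∞/∞ indeterminate form as x → -∞.
Compare growth rates of the dominant terms (exponentials ≫ polynomials ≫ logarithms), or apply L'Hôpital's rule; the quotient → 0.
Adding the constant: 0 - 2 = -2. Limit = -2.

Final answer: -2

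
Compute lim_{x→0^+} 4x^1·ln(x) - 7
The product is a 0·∞ indeterminate form at x → 0⁺.
Rewrite the product as 4·ln(x) / x^(-1) and apply L'Hôpital, or use the standard hierarchy x^(-1) ≫ |ln x| as x → 0⁺.
The indeterminate product → 0, so the limit = -7.

Final answer: -7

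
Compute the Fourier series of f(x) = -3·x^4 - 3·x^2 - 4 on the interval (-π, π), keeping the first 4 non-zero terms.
(-132 + 24·π^2)·cos(x) + (6 - 6·π^2)·cos(2·x) + (-4/9 + 8·π^2/3)·cos(3·x) - 3·π^4/5 - π^2 - 4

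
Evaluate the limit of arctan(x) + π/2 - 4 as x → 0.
Direct substitution at x = 0 gives -4 + π/2.

Final answer: -4 + π/2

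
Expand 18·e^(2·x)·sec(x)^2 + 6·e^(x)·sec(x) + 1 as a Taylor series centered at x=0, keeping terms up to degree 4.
63·x^4 + 64·x^3 + 60·x^2 + 42·x + 25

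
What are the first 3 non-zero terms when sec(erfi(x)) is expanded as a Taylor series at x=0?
x^4·(10/(3·π^2) + 4/(3·π)) + 2·x^2/π + 1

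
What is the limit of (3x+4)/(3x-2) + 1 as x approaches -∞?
Evaluate the dominant behaviour as x → -∞; each term tends to a finite value or vanishes.
Limit = 2.

Final answer: 2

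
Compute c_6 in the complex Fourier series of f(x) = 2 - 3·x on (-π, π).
Compute the real Fourier coefficients first: a_6 = 0, b_6 = 1.
Then c_6 = (a_6 − i·b_6)/2 = -i/2.

Final answer: -i/2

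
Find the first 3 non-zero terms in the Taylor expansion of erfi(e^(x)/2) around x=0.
3·x^2·e^(1/4)/(4·√(π)) + x·e^(1/4)/√(π) + erfi(1/2)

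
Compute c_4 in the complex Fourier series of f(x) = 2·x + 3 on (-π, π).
Compute the real Fourier coefficients first: a_4 = 0, b_4 = -1.
Then c_4 = (a_4 − i·b_4)/2 = i/2.

Final answer: i/2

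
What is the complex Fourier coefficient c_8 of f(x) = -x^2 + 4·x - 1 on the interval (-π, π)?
Compute the real Fourier coefficients first: a_8 = -1/16, b_8 = -1.
Then c_8 = (a_8 − i·b_8)/2 = -1/32 + i/2.

Final answer: -1/32 + i/2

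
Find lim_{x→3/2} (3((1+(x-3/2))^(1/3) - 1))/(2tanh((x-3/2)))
Both numerator and denominator → 0 as x → 3/2; this is a 0/0 indeterminate form.
Expand each to leading order near x = 3/2: numerator ~ (x - 3/2), denominator ~ 2·(x - 3/2).
The limit of the ratio is 1/2.

Final answer: 1/2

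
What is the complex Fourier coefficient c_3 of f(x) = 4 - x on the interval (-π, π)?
Compute the real Fourier coefficients first: a_3 = 0, b_3 = -2/3.
Then c_3 = (a_3 − i·b_3)/2 = i/3.

Final answer: i/3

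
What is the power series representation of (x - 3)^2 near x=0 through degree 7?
x^2 - 6·x + 9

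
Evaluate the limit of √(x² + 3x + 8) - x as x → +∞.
As x → +∞: multiply by the conjugate to get (3x+8)/(√(x²+3x+8)+x); the denominator ~ 2x, so the limit is 3/2.
Limit = 3/2.

Final answer: 3/2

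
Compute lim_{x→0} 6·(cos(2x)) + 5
Direct substitution at x = 0 gives 11.

Final answer: 11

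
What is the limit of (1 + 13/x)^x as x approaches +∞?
As x → +∞: this is the defining limit (1 + 13/x)^x → e^13.
Limit = e^(13).

Final answer: e^(13)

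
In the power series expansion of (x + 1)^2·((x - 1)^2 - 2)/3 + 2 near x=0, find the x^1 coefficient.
Expand to order 1: (x + 1)^2·((x - 1)^2 - 2)/3 + 2 = 5/3 - 4·x/3 + O(x^2).
The coefficient of x^1 is -4/3.

Final answer: -4/3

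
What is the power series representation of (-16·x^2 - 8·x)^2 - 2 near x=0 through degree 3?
256·x^3 + 64·x^2 - 2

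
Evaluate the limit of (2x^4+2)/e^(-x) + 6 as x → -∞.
The quotient is an ∞/∞ indeterminate form as x → -∞.
Compare growth rates of the dominant terms (exponentials ≫ polynomials ≫ logarithms), or apply L'Hôpital's rule; the quotient → 0.
Adding the constant: 0 + 6 = 6. Limit = 6.

Final answer: 6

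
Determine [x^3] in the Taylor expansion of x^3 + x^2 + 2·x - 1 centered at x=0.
Expand to order 3: x^3 + x^2 + 2·x - 1 = x^3 + x^2 + 2·x - 1 + O(x^4).
The coefficient of x^3 is 1.

Final answer: 1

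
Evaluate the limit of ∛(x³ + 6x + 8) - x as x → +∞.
This is an ∞ − ∞ indeterminate form.
Multiply by (A² + AB + B²)/(A² + AB + B²) where A = ∛(x³+6x + 8), B = x to use A³ − B³ = (A−B)(A²+AB+B²); the x³ terms cancel, leaving (6x + 8)/(A²+AB+B²) with denominator ~ 3x², so the limit is 0.
Limit = 0.

Final answer: 0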